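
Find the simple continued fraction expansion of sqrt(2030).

Write x_i = (sqrt(2030) + m_i)/d_i with (m_0, d_0) = (0, 1). a_0 = floor(sqrt(2030)) = 45, since 45^2 = 2025 <= 2030 < 2116 = 46^2.
Iterate m_{i+1} = d_i*a_i - m_i, d_{i+1} = (2030 - m_{i+1}^2)/d_i, a_{i+1} = floor((a_0 + m_{i+1})/d_{i+1}):
  m_1 = 1*45 - 0 = 45, d_1 = (2030 - 45^2)/1 = 5/1 = 5, a_1 = floor((45 + 45)/5) = 18.
  m_2 = 5*18 - 45 = 45, d_2 = (2030 - 45^2)/5 = 5/5 = 1, a_2 = floor((45 + 45)/1) = 90.
  m_3 = 1*90 - 45 = 45, d_3 = (2030 - 45^2)/1 = 5/1 = 5: (m_3, d_3) = (m_1, d_1) = (45, 5), so from here the quotients repeat a_1, a_2; the period length is 2.
Hence the expansion of sqrt(2030) is a_0 = 45 followed by the repeating block 18, 90 (period 2).

[45; (18, 90)]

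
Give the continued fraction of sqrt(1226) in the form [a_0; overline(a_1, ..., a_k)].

[35; overline(70)]

Write x_i = (sqrt(1226) + m_i)/d_i with (m_0, d_0) = (0, 1). a_0 = floor(sqrt(1226)) = 35, since 35^2 = 1225 <= 1226 < 1296 = 36^2.
Iterate m_{i+1} = d_i*a_i - m_i, d_{i+1} = (1226 - m_{i+1}^2)/d_i, a_{i+1} = floor((a_0 + m_{i+1})/d_{i+1}):
  m_1 = 1*35 - 0 = 35, d_1 = (1226 - 35^2)/1 = 1/1 = 1, a_1 = floor((35 + 35)/1) = 70.
  m_2 = 1*70 - 35 = 35, d_2 = (1226 - 35^2)/1 = 1/1 = 1: (m_2, d_2) = (m_1, d_1) = (35, 1), so from here the quotient a_1 repeats; the period length is 1.
Hence the expansion of sqrt(1226) is a_0 = 35 followed by the repeating block 70 (period 1).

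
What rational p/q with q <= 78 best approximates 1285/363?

Expand x = 1285/363 as a continued fraction with the Euclidean algorithm:
  1285 = 3*363 + 196, so a_0 = 3.
  363 = 1*196 + 167, so a_1 = 1.
  196 = 1*167 + 29, so a_2 = 1.
  167 = 5*29 + 22, so a_3 = 5.
  29 = 1*22 + 7, so a_4 = 1.
  22 = 3*7 + 1, so a_5 = 3.
  7 = 7*1 + 0, so a_6 = 7.
so x = [3; 1, 1, 5, 1, 3, 7].
Convergents (p_i = a_i*p_{i-1} + p_{i-2}, q_i = a_i*q_{i-1} + q_{i-2} with p_{-2}=0, p_{-1}=1, q_{-2}=1, q_{-1}=0), until the denominator exceeds 78:
  i=0: a_0=3, p_0 = 3*1 + 0 = 3, q_0 = 3*0 + 1 = 1.
  i=1: a_1=1, p_1 = 1*3 + 1 = 4, q_1 = 1*1 + 0 = 1.
  i=2: a_2=1, p_2 = 1*4 + 3 = 7, q_2 = 1*1 + 1 = 2.
  i=3: a_3=5, p_3 = 5*7 + 4 = 39, q_3 = 5*2 + 1 = 11.
  i=4: a_4=1, p_4 = 1*39 + 7 = 46, q_4 = 1*11 + 2 = 13.
  i=5: a_5=3, p_5 = 3*46 + 39 = 177, q_5 = 3*13 + 11 = 50.
  i=6: a_6=7, p_6 = 7*177 + 46 = 1285, q_6 = 7*50 + 13 = 363.
q_6 = 363 > 78, so the last convergent with denominator <= 78 is p_5/q_5 = 177/50.
The closest fraction with denominator <= 78 is either p_5/q_5 or the intermediate fraction (k*p_5 + p_4)/(k*q_5 + q_4) with the largest k >= 1 whose denominator stays <= 78; these approach x as k grows, and every other convergent or intermediate fraction in range is farther away.
Largest k: floor((78 - q_4)/q_5) = floor((78 - 13)/50) = 1.
That gives (1*177 + 46)/(1*50 + 13) = 223/63.
Compare the errors: |x - 177/50| = |1285*50 - 177*363|/(363*50) = 1/18150, and |x - 223/63| = |1285*63 - 223*363|/(363*63) = 6/22869.
Cross-multiplying, 1*22869 = 22869 < 108900 = 6*18150, so 1/18150 is smaller: the convergent 177/50 is closer to x than 223/63.

177/50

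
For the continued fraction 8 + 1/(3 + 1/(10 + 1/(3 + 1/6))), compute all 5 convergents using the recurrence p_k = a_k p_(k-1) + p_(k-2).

Using the convergent recurrence p_i = a_i*p_{i-1} + p_{i-2}, q_i = a_i*q_{i-1} + q_{i-2} with p_{-2}=0, p_{-1}=1, q_{-2}=1, q_{-1}=0:
  i=0: a_0=8, p_0 = 8*1 + 0 = 8, q_0 = 8*0 + 1 = 1.
  i=1: a_1=3, p_1 = 3*8 + 1 = 25, q_1 = 3*1 + 0 = 3.
  i=2: a_2=10, p_2 = 10*25 + 8 = 258, q_2 = 10*3 + 1 = 31.
  i=3: a_3=3, p_3 = 3*258 + 25 = 799, q_3 = 3*31 + 3 = 96.
  i=4: a_4=6, p_4 = 6*799 + 258 = 5052, q_4 = 6*96 + 31 = 607.

8/1, 25/3, 258/31, 799/96, 5052/607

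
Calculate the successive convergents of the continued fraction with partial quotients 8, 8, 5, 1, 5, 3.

Using the convergent recurrence p_i = a_i*p_{i-1} + p_{i-2}, q_i = a_i*q_{i-1} + q_{i-2} with p_{-2}=0, p_{-1}=1, q_{-2}=1, q_{-1}=0:
  i=0: a_0=8, p_0 = 8*1 + 0 = 8, q_0 = 8*0 + 1 = 1.
  i=1: a_1=8, p_1 = 8*8 + 1 = 65, q_1 = 8*1 + 0 = 8.
  i=2: a_2=5, p_2 = 5*65 + 8 = 333, q_2 = 5*8 + 1 = 41.
  i=3: a_3=1, p_3 = 1*333 + 65 = 398, q_3 = 1*41 + 8 = 49.
  i=4: a_4=5, p_4 = 5*398 + 333 = 2323, q_4 = 5*49 + 41 = 286.
  i=5: a_5=3, p_5 = 3*2323 + 398 = 7367, q_5 = 3*286 + 49 = 907.

8/1, 65/8, 333/41, 398/49, 2323/286, 7367/907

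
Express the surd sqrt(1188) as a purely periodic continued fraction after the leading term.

Write x_i = (sqrt(1188) + m_i)/d_i with (m_0, d_0) = (0, 1). a_0 = floor(sqrt(1188)) = 34, since 34^2 = 1156 <= 1188 < 1225 = 35^2.
Iterate m_{i+1} = d_i*a_i - m_i, d_{i+1} = (1188 - m_{i+1}^2)/d_i, a_{i+1} = floor((a_0 + m_{i+1})/d_{i+1}):
  m_1 = 1*34 - 0 = 34, d_1 = (1188 - 34^2)/1 = 32/1 = 32, a_1 = floor((34 + 34)/32) = 2.
  m_2 = 32*2 - 34 = 30, d_2 = (1188 - 30^2)/32 = 288/32 = 9, a_2 = floor((34 + 30)/9) = 7.
  m_3 = 9*7 - 30 = 33, d_3 = (1188 - 33^2)/9 = 99/9 = 11, a_3 = floor((34 + 33)/11) = 6.
  m_4 = 11*6 - 33 = 33, d_4 = (1188 - 33^2)/11 = 99/11 = 9, a_4 = floor((34 + 33)/9) = 7.
  m_5 = 9*7 - 33 = 30, d_5 = (1188 - 30^2)/9 = 288/9 = 32, a_5 = floor((34 + 30)/32) = 2.
  m_6 = 32*2 - 30 = 34, d_6 = (1188 - 34^2)/32 = 32/32 = 1, a_6 = floor((34 + 34)/1) = 68.
  m_7 = 1*68 - 34 = 34, d_7 = (1188 - 34^2)/1 = 32/1 = 32: (m_7, d_7) = (m_1, d_1) = (34, 32), so from here the quotients repeat a_1, ..., a_6; the period length is 6.
Hence the expansion of sqrt(1188) is a_0 = 34 followed by the repeating block 2, 7, 6, 7, 2, 68 (period 6).

[34; (2, 7, 6, 7, 2, 68)]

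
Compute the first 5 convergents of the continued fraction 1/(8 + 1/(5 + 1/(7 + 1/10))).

Using the convergent recurrence p_i = a_i*p_{i-1} + p_{i-2}, q_i = a_i*q_{i-1} + q_{i-2} with p_{-2}=0, p_{-1}=1, q_{-2}=1, q_{-1}=0:
  i=0: a_0=0, p_0 = 0*1 + 0 = 0, q_0 = 0*0 + 1 = 1.
  i=1: a_1=8, p_1 = 8*0 + 1 = 1, q_1 = 8*1 + 0 = 8.
  i=2: a_2=5, p_2 = 5*1 + 0 = 5, q_2 = 5*8 + 1 = 41.
  i=3: a_3=7, p_3 = 7*5 + 1 = 36, q_3 = 7*41 + 8 = 295.
  i=4: a_4=10, p_4 = 10*36 + 5 = 365, q_4 = 10*295 + 41 = 2991.

0/1, 1/8, 5/41, 36/295, 365/2991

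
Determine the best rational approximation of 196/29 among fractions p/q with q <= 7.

Expand x = 196/29 as a continued fraction with the Euclidean algorithm:
  196 = 6*29 + 22, so a_0 = 6.
  29 = 1*22 + 7, so a_1 = 1.
  22 = 3*7 + 1, so a_2 = 3.
  7 = 7*1 + 0, so a_3 = 7.
so x = [6; 1, 3, 7].
Convergents (p_i = a_i*p_{i-1} + p_{i-2}, q_i = a_i*q_{i-1} + q_{i-2} with p_{-2}=0, p_{-1}=1, q_{-2}=1, q_{-1}=0), until the denominator exceeds 7:
  i=0: a_0=6, p_0 = 6*1 + 0 = 6, q_0 = 6*0 + 1 = 1.
  i=1: a_1=1, p_1 = 1*6 + 1 = 7, q_1 = 1*1 + 0 = 1.
  i=2: a_2=3, p_2 = 3*7 + 6 = 27, q_2 = 3*1 + 1 = 4.
  i=3: a_3=7, p_3 = 7*27 + 7 = 196, q_3 = 7*4 + 1 = 29.
q_3 = 29 > 7, so the last convergent with denominator <= 7 is p_2/q_2 = 27/4.
The closest fraction with denominator <= 7 is either p_2/q_2 or the intermediate fraction (k*p_2 + p_1)/(k*q_2 + q_1) with the largest k >= 1 whose denominator stays <= 7; these approach x as k grows, and every other convergent or intermediate fraction in range is farther away.
Largest k: floor((7 - q_1)/q_2) = floor((7 - 1)/4) = 1.
That gives (1*27 + 7)/(1*4 + 1) = 34/5.
Compare the errors: |x - 27/4| = |196*4 - 27*29|/(29*4) = 1/116, and |x - 34/5| = |196*5 - 34*29|/(29*5) = 6/145.
Cross-multiplying, 1*145 = 145 < 696 = 6*116, so 1/116 is smaller: the convergent 27/4 is closer to x than 34/5.

27/4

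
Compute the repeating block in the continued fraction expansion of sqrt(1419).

Write x_i = (sqrt(1419) + m_i)/d_i with (m_0, d_0) = (0, 1). a_0 = floor(sqrt(1419)) = 37, since 37^2 = 1369 <= 1419 < 1444 = 38^2.
Iterate m_{i+1} = d_i*a_i - m_i, d_{i+1} = (1419 - m_{i+1}^2)/d_i, a_{i+1} = floor((a_0 + m_{i+1})/d_{i+1}):
  m_1 = 1*37 - 0 = 37, d_1 = (1419 - 37^2)/1 = 50/1 = 50, a_1 = floor((37 + 37)/50) = 1.
  m_2 = 50*1 - 37 = 13, d_2 = (1419 - 13^2)/50 = 1250/50 = 25, a_2 = floor((37 + 13)/25) = 2.
  m_3 = 25*2 - 13 = 37, d_3 = (1419 - 37^2)/25 = 50/25 = 2, a_3 = floor((37 + 37)/2) = 37.
  m_4 = 2*37 - 37 = 37, d_4 = (1419 - 37^2)/2 = 50/2 = 25, a_4 = floor((37 + 37)/25) = 2.
  m_5 = 25*2 - 37 = 13, d_5 = (1419 - 13^2)/25 = 1250/25 = 50, a_5 = floor((37 + 13)/50) = 1.
  m_6 = 50*1 - 13 = 37, d_6 = (1419 - 37^2)/50 = 50/50 = 1, a_6 = floor((37 + 37)/1) = 74.
  m_7 = 1*74 - 37 = 37, d_7 = (1419 - 37^2)/1 = 50/1 = 50: (m_7, d_7) = (m_1, d_1) = (37, 50), so from here the quotients repeat a_1, ..., a_6; the period length is 6.
Hence the expansion of sqrt(1419) is a_0 = 37 followed by the repeating block 1, 2, 37, 2, 1, 74 (period 6).

[37; (1, 2, 37, 2, 1, 74)]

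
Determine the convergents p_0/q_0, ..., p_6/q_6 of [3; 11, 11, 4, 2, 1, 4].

Using the convergent recurrence p_i = a_i*p_{i-1} + p_{i-2}, q_i = a_i*q_{i-1} + q_{i-2} with p_{-2}=0, p_{-1}=1, q_{-2}=1, q_{-1}=0:
  i=0: a_0=3, p_0 = 3*1 + 0 = 3, q_0 = 3*0 + 1 = 1.
  i=1: a_1=11, p_1 = 11*3 + 1 = 34, q_1 = 11*1 + 0 = 11.
  i=2: a_2=11, p_2 = 11*34 + 3 = 377, q_2 = 11*11 + 1 = 122.
  i=3: a_3=4, p_3 = 4*377 + 34 = 1542, q_3 = 4*122 + 11 = 499.
  i=4: a_4=2, p_4 = 2*1542 + 377 = 3461, q_4 = 2*499 + 122 = 1120.
  i=5: a_5=1, p_5 = 1*3461 + 1542 = 5003, q_5 = 1*1120 + 499 = 1619.
  i=6: a_6=4, p_6 = 4*5003 + 3461 = 23473, q_6 = 4*1619 + 1120 = 7596.

3/1, 34/11, 377/122, 1542/499, 3461/1120, 5003/1619, 23473/7596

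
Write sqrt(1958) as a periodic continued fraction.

Write x_i = (sqrt(1958) + m_i)/d_i with (m_0, d_0) = (0, 1). a_0 = floor(sqrt(1958)) = 44, since 44^2 = 1936 <= 1958 < 2025 = 45^2.
Iterate m_{i+1} = d_i*a_i - m_i, d_{i+1} = (1958 - m_{i+1}^2)/d_i, a_{i+1} = floor((a_0 + m_{i+1})/d_{i+1}):
  m_1 = 1*44 - 0 = 44, d_1 = (1958 - 44^2)/1 = 22/1 = 22, a_1 = floor((44 + 44)/22) = 4.
  m_2 = 22*4 - 44 = 44, d_2 = (1958 - 44^2)/22 = 22/22 = 1, a_2 = floor((44 + 44)/1) = 88.
  m_3 = 1*88 - 44 = 44, d_3 = (1958 - 44^2)/1 = 22/1 = 22: (m_3, d_3) = (m_1, d_1) = (44, 22), so from here the quotients repeat a_1, a_2; the period length is 2.
Hence the expansion of sqrt(1958) is a_0 = 44 followed by the repeating block 4, 88 (period 2).

[44; (4, 88)]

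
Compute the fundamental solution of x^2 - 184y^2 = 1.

(x, y) = (24335, 1794)

First expand sqrt(184) as a continued fraction. With x_i = (sqrt(184) + m_i)/d_i and (m_0, d_0) = (0, 1): a_0 = floor(sqrt(184)) = 13, since 13^2 = 169 <= 184 < 196 = 14^2.
Iterate m_{i+1} = d_i*a_i - m_i, d_{i+1} = (184 - m_{i+1}^2)/d_i, a_{i+1} = floor((a_0 + m_{i+1})/d_{i+1}):
  m_1 = 1*13 - 0 = 13, d_1 = (184 - 13^2)/1 = 15/1 = 15, a_1 = floor((13 + 13)/15) = 1.
  m_2 = 15*1 - 13 = 2, d_2 = (184 - 2^2)/15 = 180/15 = 12, a_2 = floor((13 + 2)/12) = 1.
  m_3 = 12*1 - 2 = 10, d_3 = (184 - 10^2)/12 = 84/12 = 7, a_3 = floor((13 + 10)/7) = 3.
  m_4 = 7*3 - 10 = 11, d_4 = (184 - 11^2)/7 = 63/7 = 9, a_4 = floor((13 + 11)/9) = 2.
  m_5 = 9*2 - 11 = 7, d_5 = (184 - 7^2)/9 = 135/9 = 15, a_5 = floor((13 + 7)/15) = 1.
  m_6 = 15*1 - 7 = 8, d_6 = (184 - 8^2)/15 = 120/15 = 8, a_6 = floor((13 + 8)/8) = 2.
  m_7 = 8*2 - 8 = 8, d_7 = (184 - 8^2)/8 = 120/8 = 15, a_7 = floor((13 + 8)/15) = 1.
  m_8 = 15*1 - 8 = 7, d_8 = (184 - 7^2)/15 = 135/15 = 9, a_8 = floor((13 + 7)/9) = 2.
  m_9 = 9*2 - 7 = 11, d_9 = (184 - 11^2)/9 = 63/9 = 7, a_9 = floor((13 + 11)/7) = 3.
  m_10 = 7*3 - 11 = 10, d_10 = (184 - 10^2)/7 = 84/7 = 12, a_10 = floor((13 + 10)/12) = 1.
  m_11 = 12*1 - 10 = 2, d_11 = (184 - 2^2)/12 = 180/12 = 15, a_11 = floor((13 + 2)/15) = 1.
  m_12 = 15*1 - 2 = 13, d_12 = (184 - 13^2)/15 = 15/15 = 1, a_12 = floor((13 + 13)/1) = 26.
  m_13 = 1*26 - 13 = 13, d_13 = (184 - 13^2)/1 = 15/1 = 15: (m_13, d_13) = (m_1, d_1) = (13, 15), so from here the quotients repeat a_1, ..., a_12; the period length is 12.
So sqrt(184) = [13; (1, 1, 3, 2, 1, 2, 1, 2, 3, 1, 1, 26)] with period length k = 12.
k is even, so the fundamental solution of x^2 - 184y^2 = 1 is (p_{k-1}, q_{k-1}) = (p_11, q_11); compute convergents through index 11.
Convergents (p_i = a_i*p_{i-1} + p_{i-2}, q_i = a_i*q_{i-1} + q_{i-2} with p_{-2}=0, p_{-1}=1, q_{-2}=1, q_{-1}=0):
  i=0: a_0=13, p_0 = 13*1 + 0 = 13, q_0 = 13*0 + 1 = 1.
  i=1: a_1=1, p_1 = 1*13 + 1 = 14, q_1 = 1*1 + 0 = 1.
  i=2: a_2=1, p_2 = 1*14 + 13 = 27, q_2 = 1*1 + 1 = 2.
  i=3: a_3=3, p_3 = 3*27 + 14 = 95, q_3 = 3*2 + 1 = 7.
  i=4: a_4=2, p_4 = 2*95 + 27 = 217, q_4 = 2*7 + 2 = 16.
  i=5: a_5=1, p_5 = 1*217 + 95 = 312, q_5 = 1*16 + 7 = 23.
  i=6: a_6=2, p_6 = 2*312 + 217 = 841, q_6 = 2*23 + 16 = 62.
  i=7: a_7=1, p_7 = 1*841 + 312 = 1153, q_7 = 1*62 + 23 = 85.
  i=8: a_8=2, p_8 = 2*1153 + 841 = 3147, q_8 = 2*85 + 62 = 232.
  i=9: a_9=3, p_9 = 3*3147 + 1153 = 10594, q_9 = 3*232 + 85 = 781.
  i=10: a_10=1, p_10 = 1*10594 + 3147 = 13741, q_10 = 1*781 + 232 = 1013.
  i=11: a_11=1, p_11 = 1*13741 + 10594 = 24335, q_11 = 1*1013 + 781 = 1794.
Check: 24335^2 - 184*1794^2 = 592192225 - 592192224 = 1, so (x, y) = (24335, 1794) solves the equation, and by the theorem it is the least positive solution.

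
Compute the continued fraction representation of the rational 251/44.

[5; 1, 2, 2, 1, 1, 2]

Run the Euclidean algorithm on 251 and 44; the successive quotients are the partial quotients a_0, a_1, ... (each step inverts the fractional part left over by the previous one):
  251 = 5*44 + 31, so a_0 = 5.
  44 = 1*31 + 13, so a_1 = 1.
  31 = 2*13 + 5, so a_2 = 2.
  13 = 2*5 + 3, so a_3 = 2.
  5 = 1*3 + 2, so a_4 = 1.
  3 = 1*2 + 1, so a_5 = 1.
  2 = 2*1 + 0, so a_6 = 2.
The remainder reaches 0 after 7 divisions, so the expansion has 7 partial quotients, read off in order.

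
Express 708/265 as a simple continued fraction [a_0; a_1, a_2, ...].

Run the Euclidean algorithm on 708 and 265; the successive quotients are the partial quotients a_0, a_1, ... (each step inverts the fractional part left over by the previous one):
  708 = 2*265 + 178, so a_0 = 2.
  265 = 1*178 + 87, so a_1 = 1.
  178 = 2*87 + 4, so a_2 = 2.
  87 = 21*4 + 3, so a_3 = 21.
  4 = 1*3 + 1, so a_4 = 1.
  3 = 3*1 + 0, so a_5 = 3.
The remainder reaches 0 after 6 divisions, so the expansion has 6 partial quotients, read off in order.

[2; 1, 2, 21, 1, 3]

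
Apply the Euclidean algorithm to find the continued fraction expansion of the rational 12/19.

[0; 1, 1, 1, 2, 2]

Run the Euclidean algorithm on 12 and 19; the successive quotients are the partial quotients a_0, a_1, ... (each step inverts the fractional part left over by the previous one):
  12 = 0*19 + 12, so a_0 = 0.
  19 = 1*12 + 7, so a_1 = 1.
  12 = 1*7 + 5, so a_2 = 1.
  7 = 1*5 + 2, so a_3 = 1.
  5 = 2*2 + 1, so a_4 = 2.
  2 = 2*1 + 0, so a_5 = 2.
The remainder reaches 0 after 6 divisions, so the expansion has 6 partial quotients, read off in order.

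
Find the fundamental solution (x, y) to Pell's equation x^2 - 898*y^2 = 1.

(x, y) = (899, 30)

First expand sqrt(898) as a continued fraction. With x_i = (sqrt(898) + m_i)/d_i and (m_0, d_0) = (0, 1): a_0 = floor(sqrt(898)) = 29, since 29^2 = 841 <= 898 < 900 = 30^2.
Iterate m_{i+1} = d_i*a_i - m_i, d_{i+1} = (898 - m_{i+1}^2)/d_i, a_{i+1} = floor((a_0 + m_{i+1})/d_{i+1}):
  m_1 = 1*29 - 0 = 29, d_1 = (898 - 29^2)/1 = 57/1 = 57, a_1 = floor((29 + 29)/57) = 1.
  m_2 = 57*1 - 29 = 28, d_2 = (898 - 28^2)/57 = 114/57 = 2, a_2 = floor((29 + 28)/2) = 28.
  m_3 = 2*28 - 28 = 28, d_3 = (898 - 28^2)/2 = 114/2 = 57, a_3 = floor((29 + 28)/57) = 1.
  m_4 = 57*1 - 28 = 29, d_4 = (898 - 29^2)/57 = 57/57 = 1, a_4 = floor((29 + 29)/1) = 58.
  m_5 = 1*58 - 29 = 29, d_5 = (898 - 29^2)/1 = 57/1 = 57: (m_5, d_5) = (m_1, d_1) = (29, 57), so from here the quotients repeat a_1, ..., a_4; the period length is 4.
So sqrt(898) = [29; (1, 28, 1, 58)] with period length k = 4.
k is even, so the fundamental solution of x^2 - 898y^2 = 1 is (p_{k-1}, q_{k-1}) = (p_3, q_3); compute convergents through index 3.
Convergents (p_i = a_i*p_{i-1} + p_{i-2}, q_i = a_i*q_{i-1} + q_{i-2} with p_{-2}=0, p_{-1}=1, q_{-2}=1, q_{-1}=0):
  i=0: a_0=29, p_0 = 29*1 + 0 = 29, q_0 = 29*0 + 1 = 1.
  i=1: a_1=1, p_1 = 1*29 + 1 = 30, q_1 = 1*1 + 0 = 1.
  i=2: a_2=28, p_2 = 28*30 + 29 = 869, q_2 = 28*1 + 1 = 29.
  i=3: a_3=1, p_3 = 1*869 + 30 = 899, q_3 = 1*29 + 1 = 30.
Check: 899^2 - 898*30^2 = 808201 - 808200 = 1, so (x, y) = (899, 30) solves the equation, and by the theorem it is the least positive solution.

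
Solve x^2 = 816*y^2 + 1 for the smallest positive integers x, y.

(x, y) = (4999, 175)

First expand sqrt(816) as a continued fraction. With x_i = (sqrt(816) + m_i)/d_i and (m_0, d_0) = (0, 1): a_0 = floor(sqrt(816)) = 28, since 28^2 = 784 <= 816 < 841 = 29^2.
Iterate m_{i+1} = d_i*a_i - m_i, d_{i+1} = (816 - m_{i+1}^2)/d_i, a_{i+1} = floor((a_0 + m_{i+1})/d_{i+1}):
  m_1 = 1*28 - 0 = 28, d_1 = (816 - 28^2)/1 = 32/1 = 32, a_1 = floor((28 + 28)/32) = 1.
  m_2 = 32*1 - 28 = 4, d_2 = (816 - 4^2)/32 = 800/32 = 25, a_2 = floor((28 + 4)/25) = 1.
  m_3 = 25*1 - 4 = 21, d_3 = (816 - 21^2)/25 = 375/25 = 15, a_3 = floor((28 + 21)/15) = 3.
  m_4 = 15*3 - 21 = 24, d_4 = (816 - 24^2)/15 = 240/15 = 16, a_4 = floor((28 + 24)/16) = 3.
  m_5 = 16*3 - 24 = 24, d_5 = (816 - 24^2)/16 = 240/16 = 15, a_5 = floor((28 + 24)/15) = 3.
  m_6 = 15*3 - 24 = 21, d_6 = (816 - 21^2)/15 = 375/15 = 25, a_6 = floor((28 + 21)/25) = 1.
  m_7 = 25*1 - 21 = 4, d_7 = (816 - 4^2)/25 = 800/25 = 32, a_7 = floor((28 + 4)/32) = 1.
  m_8 = 32*1 - 4 = 28, d_8 = (816 - 28^2)/32 = 32/32 = 1, a_8 = floor((28 + 28)/1) = 56.
  m_9 = 1*56 - 28 = 28, d_9 = (816 - 28^2)/1 = 32/1 = 32: (m_9, d_9) = (m_1, d_1) = (28, 32), so from here the quotients repeat a_1, ..., a_8; the period length is 8.
So sqrt(816) = [28; (1, 1, 3, 3, 3, 1, 1, 56)] with period length k = 8.
k is even, so the fundamental solution of x^2 - 816y^2 = 1 is (p_{k-1}, q_{k-1}) = (p_7, q_7); compute convergents through index 7.
Convergents (p_i = a_i*p_{i-1} + p_{i-2}, q_i = a_i*q_{i-1} + q_{i-2} with p_{-2}=0, p_{-1}=1, q_{-2}=1, q_{-1}=0):
  i=0: a_0=28, p_0 = 28*1 + 0 = 28, q_0 = 28*0 + 1 = 1.
  i=1: a_1=1, p_1 = 1*28 + 1 = 29, q_1 = 1*1 + 0 = 1.
  i=2: a_2=1, p_2 = 1*29 + 28 = 57, q_2 = 1*1 + 1 = 2.
  i=3: a_3=3, p_3 = 3*57 + 29 = 200, q_3 = 3*2 + 1 = 7.
  i=4: a_4=3, p_4 = 3*200 + 57 = 657, q_4 = 3*7 + 2 = 23.
  i=5: a_5=3, p_5 = 3*657 + 200 = 2171, q_5 = 3*23 + 7 = 76.
  i=6: a_6=1, p_6 = 1*2171 + 657 = 2828, q_6 = 1*76 + 23 = 99.
  i=7: a_7=1, p_7 = 1*2828 + 2171 = 4999, q_7 = 1*99 + 76 = 175.
Check: 4999^2 - 816*175^2 = 24990001 - 24990000 = 1, so (x, y) = (4999, 175) solves the equation, and by the theorem it is the least positive solution.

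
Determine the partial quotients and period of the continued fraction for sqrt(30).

[5; (2, 10)]

Write x_i = (sqrt(30) + m_i)/d_i with (m_0, d_0) = (0, 1). a_0 = floor(sqrt(30)) = 5, since 5^2 = 25 <= 30 < 36 = 6^2.
Iterate m_{i+1} = d_i*a_i - m_i, d_{i+1} = (30 - m_{i+1}^2)/d_i, a_{i+1} = floor((a_0 + m_{i+1})/d_{i+1}):
  m_1 = 1*5 - 0 = 5, d_1 = (30 - 5^2)/1 = 5/1 = 5, a_1 = floor((5 + 5)/5) = 2.
  m_2 = 5*2 - 5 = 5, d_2 = (30 - 5^2)/5 = 5/5 = 1, a_2 = floor((5 + 5)/1) = 10.
  m_3 = 1*10 - 5 = 5, d_3 = (30 - 5^2)/1 = 5/1 = 5: (m_3, d_3) = (m_1, d_1) = (5, 5), so from here the quotients repeat a_1, a_2; the period length is 2.
Hence the expansion of sqrt(30) is a_0 = 5 followed by the repeating block 2, 10 (period 2).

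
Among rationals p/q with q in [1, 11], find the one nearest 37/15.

27/11

Expand x = 37/15 as a continued fraction with the Euclidean algorithm:
  37 = 2*15 + 7, so a_0 = 2.
  15 = 2*7 + 1, so a_1 = 2.
  7 = 7*1 + 0, so a_2 = 7.
so x = [2; 2, 7].
Convergents (p_i = a_i*p_{i-1} + p_{i-2}, q_i = a_i*q_{i-1} + q_{i-2} with p_{-2}=0, p_{-1}=1, q_{-2}=1, q_{-1}=0), until the denominator exceeds 11:
  i=0: a_0=2, p_0 = 2*1 + 0 = 2, q_0 = 2*0 + 1 = 1.
  i=1: a_1=2, p_1 = 2*2 + 1 = 5, q_1 = 2*1 + 0 = 2.
  i=2: a_2=7, p_2 = 7*5 + 2 = 37, q_2 = 7*2 + 1 = 15.
q_2 = 15 > 11, so the last convergent with denominator <= 11 is p_1/q_1 = 5/2.
The closest fraction with denominator <= 11 is either p_1/q_1 or the intermediate fraction (k*p_1 + p_0)/(k*q_1 + q_0) with the largest k >= 1 whose denominator stays <= 11; these approach x as k grows, and every other convergent or intermediate fraction in range is farther away.
Largest k: floor((11 - q_0)/q_1) = floor((11 - 1)/2) = 5.
That gives (5*5 + 2)/(5*2 + 1) = 27/11.
Compare the errors: |x - 5/2| = |37*2 - 5*15|/(15*2) = 1/30, and |x - 27/11| = |37*11 - 27*15|/(15*11) = 2/165.
Cross-multiplying, 2*30 = 60 < 165 = 1*165, so 2/165 is smaller: the intermediate fraction 27/11 is closer to x than 5/2.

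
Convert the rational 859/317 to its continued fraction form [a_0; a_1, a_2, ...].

Run the Euclidean algorithm on 859 and 317; the successive quotients are the partial quotients a_0, a_1, ... (each step inverts the fractional part left over by the previous one):
  859 = 2*317 + 225, so a_0 = 2.
  317 = 1*225 + 92, so a_1 = 1.
  225 = 2*92 + 41, so a_2 = 2.
  92 = 2*41 + 10, so a_3 = 2.
  41 = 4*10 + 1, so a_4 = 4.
  10 = 10*1 + 0, so a_5 = 10.
The remainder reaches 0 after 6 divisions, so the expansion has 6 partial quotients, read off in order.

[2; 1, 2, 2, 4, 10]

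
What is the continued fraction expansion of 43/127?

[0; 2, 1, 20, 2]

Run the Euclidean algorithm on 43 and 127; the successive quotients are the partial quotients a_0, a_1, ... (each step inverts the fractional part left over by the previous one):
  43 = 0*127 + 43, so a_0 = 0.
  127 = 2*43 + 41, so a_1 = 2.
  43 = 1*41 + 2, so a_2 = 1.
  41 = 20*2 + 1, so a_3 = 20.
  2 = 2*1 + 0, so a_4 = 2.
The remainder reaches 0 after 5 divisions, so the expansion has 5 partial quotients, read off in order.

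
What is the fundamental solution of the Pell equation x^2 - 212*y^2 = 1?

First expand sqrt(212) as a continued fraction. With x_i = (sqrt(212) + m_i)/d_i and (m_0, d_0) = (0, 1): a_0 = floor(sqrt(212)) = 14, since 14^2 = 196 <= 212 < 225 = 15^2.
Iterate m_{i+1} = d_i*a_i - m_i, d_{i+1} = (212 - m_{i+1}^2)/d_i, a_{i+1} = floor((a_0 + m_{i+1})/d_{i+1}):
  m_1 = 1*14 - 0 = 14, d_1 = (212 - 14^2)/1 = 16/1 = 16, a_1 = floor((14 + 14)/16) = 1.
  m_2 = 16*1 - 14 = 2, d_2 = (212 - 2^2)/16 = 208/16 = 13, a_2 = floor((14 + 2)/13) = 1.
  m_3 = 13*1 - 2 = 11, d_3 = (212 - 11^2)/13 = 91/13 = 7, a_3 = floor((14 + 11)/7) = 3.
  m_4 = 7*3 - 11 = 10, d_4 = (212 - 10^2)/7 = 112/7 = 16, a_4 = floor((14 + 10)/16) = 1.
  m_5 = 16*1 - 10 = 6, d_5 = (212 - 6^2)/16 = 176/16 = 11, a_5 = floor((14 + 6)/11) = 1.
  m_6 = 11*1 - 6 = 5, d_6 = (212 - 5^2)/11 = 187/11 = 17, a_6 = floor((14 + 5)/17) = 1.
  m_7 = 17*1 - 5 = 12, d_7 = (212 - 12^2)/17 = 68/17 = 4, a_7 = floor((14 + 12)/4) = 6.
  m_8 = 4*6 - 12 = 12, d_8 = (212 - 12^2)/4 = 68/4 = 17, a_8 = floor((14 + 12)/17) = 1.
  m_9 = 17*1 - 12 = 5, d_9 = (212 - 5^2)/17 = 187/17 = 11, a_9 = floor((14 + 5)/11) = 1.
  m_10 = 11*1 - 5 = 6, d_10 = (212 - 6^2)/11 = 176/11 = 16, a_10 = floor((14 + 6)/16) = 1.
  m_11 = 16*1 - 6 = 10, d_11 = (212 - 10^2)/16 = 112/16 = 7, a_11 = floor((14 + 10)/7) = 3.
  m_12 = 7*3 - 10 = 11, d_12 = (212 - 11^2)/7 = 91/7 = 13, a_12 = floor((14 + 11)/13) = 1.
  m_13 = 13*1 - 11 = 2, d_13 = (212 - 2^2)/13 = 208/13 = 16, a_13 = floor((14 + 2)/16) = 1.
  m_14 = 16*1 - 2 = 14, d_14 = (212 - 14^2)/16 = 16/16 = 1, a_14 = floor((14 + 14)/1) = 28.
  m_15 = 1*28 - 14 = 14, d_15 = (212 - 14^2)/1 = 16/1 = 16: (m_15, d_15) = (m_1, d_1) = (14, 16), so from here the quotients repeat a_1, ..., a_14; the period length is 14.
So sqrt(212) = [14; (1, 1, 3, 1, 1, 1, 6, 1, 1, 1, 3, 1, 1, 28)] with period length k = 14.
k is even, so the fundamental solution of x^2 - 212y^2 = 1 is (p_{k-1}, q_{k-1}) = (p_13, q_13); compute convergents through index 13.
Convergents (p_i = a_i*p_{i-1} + p_{i-2}, q_i = a_i*q_{i-1} + q_{i-2} with p_{-2}=0, p_{-1}=1, q_{-2}=1, q_{-1}=0):
  i=0: a_0=14, p_0 = 14*1 + 0 = 14, q_0 = 14*0 + 1 = 1.
  i=1: a_1=1, p_1 = 1*14 + 1 = 15, q_1 = 1*1 + 0 = 1.
  i=2: a_2=1, p_2 = 1*15 + 14 = 29, q_2 = 1*1 + 1 = 2.
  i=3: a_3=3, p_3 = 3*29 + 15 = 102, q_3 = 3*2 + 1 = 7.
  i=4: a_4=1, p_4 = 1*102 + 29 = 131, q_4 = 1*7 + 2 = 9.
  i=5: a_5=1, p_5 = 1*131 + 102 = 233, q_5 = 1*9 + 7 = 16.
  i=6: a_6=1, p_6 = 1*233 + 131 = 364, q_6 = 1*16 + 9 = 25.
  i=7: a_7=6, p_7 = 6*364 + 233 = 2417, q_7 = 6*25 + 16 = 166.
  i=8: a_8=1, p_8 = 1*2417 + 364 = 2781, q_8 = 1*166 + 25 = 191.
  i=9: a_9=1, p_9 = 1*2781 + 2417 = 5198, q_9 = 1*191 + 166 = 357.
  i=10: a_10=1, p_10 = 1*5198 + 2781 = 7979, q_10 = 1*357 + 191 = 548.
  i=11: a_11=3, p_11 = 3*7979 + 5198 = 29135, q_11 = 3*548 + 357 = 2001.
  i=12: a_12=1, p_12 = 1*29135 + 7979 = 37114, q_12 = 1*2001 + 548 = 2549.
  i=13: a_13=1, p_13 = 1*37114 + 29135 = 66249, q_13 = 1*2549 + 2001 = 4550.
Check: 66249^2 - 212*4550^2 = 4388930001 - 4388930000 = 1, so (x, y) = (66249, 4550) solves the equation, and by the theorem it is the least positive solution.

(x, y) = (66249, 4550)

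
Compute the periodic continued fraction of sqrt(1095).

Write x_i = (sqrt(1095) + m_i)/d_i with (m_0, d_0) = (0, 1). a_0 = floor(sqrt(1095)) = 33, since 33^2 = 1089 <= 1095 < 1156 = 34^2.
Iterate m_{i+1} = d_i*a_i - m_i, d_{i+1} = (1095 - m_{i+1}^2)/d_i, a_{i+1} = floor((a_0 + m_{i+1})/d_{i+1}):
  m_1 = 1*33 - 0 = 33, d_1 = (1095 - 33^2)/1 = 6/1 = 6, a_1 = floor((33 + 33)/6) = 11.
  m_2 = 6*11 - 33 = 33, d_2 = (1095 - 33^2)/6 = 6/6 = 1, a_2 = floor((33 + 33)/1) = 66.
  m_3 = 1*66 - 33 = 33, d_3 = (1095 - 33^2)/1 = 6/1 = 6: (m_3, d_3) = (m_1, d_1) = (33, 6), so from here the quotients repeat a_1, a_2; the period length is 2.
Hence the expansion of sqrt(1095) is a_0 = 33 followed by the repeating block 11, 66 (period 2).

[33; (11, 66)]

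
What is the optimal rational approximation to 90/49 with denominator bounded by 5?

Expand x = 90/49 as a continued fraction with the Euclidean algorithm:
  90 = 1*49 + 41, so a_0 = 1.
  49 = 1*41 + 8, so a_1 = 1.
  41 = 5*8 + 1, so a_2 = 5.
  8 = 8*1 + 0, so a_3 = 8.
so x = [1; 1, 5, 8].
Convergents (p_i = a_i*p_{i-1} + p_{i-2}, q_i = a_i*q_{i-1} + q_{i-2} with p_{-2}=0, p_{-1}=1, q_{-2}=1, q_{-1}=0), until the denominator exceeds 5:
  i=0: a_0=1, p_0 = 1*1 + 0 = 1, q_0 = 1*0 + 1 = 1.
  i=1: a_1=1, p_1 = 1*1 + 1 = 2, q_1 = 1*1 + 0 = 1.
  i=2: a_2=5, p_2 = 5*2 + 1 = 11, q_2 = 5*1 + 1 = 6.
q_2 = 6 > 5, so the last convergent with denominator <= 5 is p_1/q_1 = 2/1.
The closest fraction with denominator <= 5 is either p_1/q_1 or the intermediate fraction (k*p_1 + p_0)/(k*q_1 + q_0) with the largest k >= 1 whose denominator stays <= 5; these approach x as k grows, and every other convergent or intermediate fraction in range is farther away.
Largest k: floor((5 - q_0)/q_1) = floor((5 - 1)/1) = 4.
That gives (4*2 + 1)/(4*1 + 1) = 9/5.
Compare the errors: |x - 2/1| = |90*1 - 2*49|/(49*1) = 8/49, and |x - 9/5| = |90*5 - 9*49|/(49*5) = 9/245.
Cross-multiplying, 9*49 = 441 < 1960 = 8*245, so 9/245 is smaller: the intermediate fraction 9/5 is closer to x than 2/1.

9/5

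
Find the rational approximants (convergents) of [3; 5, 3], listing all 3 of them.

3/1, 16/5, 51/16

Using the convergent recurrence p_i = a_i*p_{i-1} + p_{i-2}, q_i = a_i*q_{i-1} + q_{i-2} with p_{-2}=0, p_{-1}=1, q_{-2}=1, q_{-1}=0:
  i=0: a_0=3, p_0 = 3*1 + 0 = 3, q_0 = 3*0 + 1 = 1.
  i=1: a_1=5, p_1 = 5*3 + 1 = 16, q_1 = 5*1 + 0 = 5.
  i=2: a_2=3, p_2 = 3*16 + 3 = 51, q_2 = 3*5 + 1 = 16.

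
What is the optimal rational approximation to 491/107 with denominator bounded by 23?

Expand x = 491/107 as a continued fraction with the Euclidean algorithm:
  491 = 4*107 + 63, so a_0 = 4.
  107 = 1*63 + 44, so a_1 = 1.
  63 = 1*44 + 19, so a_2 = 1.
  44 = 2*19 + 6, so a_3 = 2.
  19 = 3*6 + 1, so a_4 = 3.
  6 = 6*1 + 0, so a_5 = 6.
so x = [4; 1, 1, 2, 3, 6].
Convergents (p_i = a_i*p_{i-1} + p_{i-2}, q_i = a_i*q_{i-1} + q_{i-2} with p_{-2}=0, p_{-1}=1, q_{-2}=1, q_{-1}=0), until the denominator exceeds 23:
  i=0: a_0=4, p_0 = 4*1 + 0 = 4, q_0 = 4*0 + 1 = 1.
  i=1: a_1=1, p_1 = 1*4 + 1 = 5, q_1 = 1*1 + 0 = 1.
  i=2: a_2=1, p_2 = 1*5 + 4 = 9, q_2 = 1*1 + 1 = 2.
  i=3: a_3=2, p_3 = 2*9 + 5 = 23, q_3 = 2*2 + 1 = 5.
  i=4: a_4=3, p_4 = 3*23 + 9 = 78, q_4 = 3*5 + 2 = 17.
  i=5: a_5=6, p_5 = 6*78 + 23 = 491, q_5 = 6*17 + 5 = 107.
q_5 = 107 > 23, so the last convergent with denominator <= 23 is p_4/q_4 = 78/17.
The closest fraction with denominator <= 23 is either p_4/q_4 or the intermediate fraction (k*p_4 + p_3)/(k*q_4 + q_3) with the largest k >= 1 whose denominator stays <= 23; these approach x as k grows, and every other convergent or intermediate fraction in range is farther away.
Largest k: floor((23 - q_3)/q_4) = floor((23 - 5)/17) = 1.
That gives (1*78 + 23)/(1*17 + 5) = 101/22.
Compare the errors: |x - 78/17| = |491*17 - 78*107|/(107*17) = 1/1819, and |x - 101/22| = |491*22 - 101*107|/(107*22) = 5/2354.
Cross-multiplying, 1*2354 = 2354 < 9095 = 5*1819, so 1/1819 is smaller: the convergent 78/17 is closer to x than 101/22.

78/17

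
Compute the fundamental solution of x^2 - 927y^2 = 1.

(x, y) = (227528, 7473)

First expand sqrt(927) as a continued fraction. With x_i = (sqrt(927) + m_i)/d_i and (m_0, d_0) = (0, 1): a_0 = floor(sqrt(927)) = 30, since 30^2 = 900 <= 927 < 961 = 31^2.
Iterate m_{i+1} = d_i*a_i - m_i, d_{i+1} = (927 - m_{i+1}^2)/d_i, a_{i+1} = floor((a_0 + m_{i+1})/d_{i+1}):
  m_1 = 1*30 - 0 = 30, d_1 = (927 - 30^2)/1 = 27/1 = 27, a_1 = floor((30 + 30)/27) = 2.
  m_2 = 27*2 - 30 = 24, d_2 = (927 - 24^2)/27 = 351/27 = 13, a_2 = floor((30 + 24)/13) = 4.
  m_3 = 13*4 - 24 = 28, d_3 = (927 - 28^2)/13 = 143/13 = 11, a_3 = floor((30 + 28)/11) = 5.
  m_4 = 11*5 - 28 = 27, d_4 = (927 - 27^2)/11 = 198/11 = 18, a_4 = floor((30 + 27)/18) = 3.
  m_5 = 18*3 - 27 = 27, d_5 = (927 - 27^2)/18 = 198/18 = 11, a_5 = floor((30 + 27)/11) = 5.
  m_6 = 11*5 - 27 = 28, d_6 = (927 - 28^2)/11 = 143/11 = 13, a_6 = floor((30 + 28)/13) = 4.
  m_7 = 13*4 - 28 = 24, d_7 = (927 - 24^2)/13 = 351/13 = 27, a_7 = floor((30 + 24)/27) = 2.
  m_8 = 27*2 - 24 = 30, d_8 = (927 - 30^2)/27 = 27/27 = 1, a_8 = floor((30 + 30)/1) = 60.
  m_9 = 1*60 - 30 = 30, d_9 = (927 - 30^2)/1 = 27/1 = 27: (m_9, d_9) = (m_1, d_1) = (30, 27), so from here the quotients repeat a_1, ..., a_8; the period length is 8.
So sqrt(927) = [30; (2, 4, 5, 3, 5, 4, 2, 60)] with period length k = 8.
k is even, so the fundamental solution of x^2 - 927y^2 = 1 is (p_{k-1}, q_{k-1}) = (p_7, q_7); compute convergents through index 7.
Convergents (p_i = a_i*p_{i-1} + p_{i-2}, q_i = a_i*q_{i-1} + q_{i-2} with p_{-2}=0, p_{-1}=1, q_{-2}=1, q_{-1}=0):
  i=0: a_0=30, p_0 = 30*1 + 0 = 30, q_0 = 30*0 + 1 = 1.
  i=1: a_1=2, p_1 = 2*30 + 1 = 61, q_1 = 2*1 + 0 = 2.
  i=2: a_2=4, p_2 = 4*61 + 30 = 274, q_2 = 4*2 + 1 = 9.
  i=3: a_3=5, p_3 = 5*274 + 61 = 1431, q_3 = 5*9 + 2 = 47.
  i=4: a_4=3, p_4 = 3*1431 + 274 = 4567, q_4 = 3*47 + 9 = 150.
  i=5: a_5=5, p_5 = 5*4567 + 1431 = 24266, q_5 = 5*150 + 47 = 797.
  i=6: a_6=4, p_6 = 4*24266 + 4567 = 101631, q_6 = 4*797 + 150 = 3338.
  i=7: a_7=2, p_7 = 2*101631 + 24266 = 227528, q_7 = 2*3338 + 797 = 7473.
Check: 227528^2 - 927*7473^2 = 51768990784 - 51768990783 = 1, so (x, y) = (227528, 7473) solves the equation, and by the theorem it is the least positive solution.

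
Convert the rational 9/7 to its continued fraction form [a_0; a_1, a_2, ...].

[1; 3, 2]

Run the Euclidean algorithm on 9 and 7; the successive quotients are the partial quotients a_0, a_1, ... (each step inverts the fractional part left over by the previous one):
  9 = 1*7 + 2, so a_0 = 1.
  7 = 3*2 + 1, so a_1 = 3.
  2 = 2*1 + 0, so a_2 = 2.
The remainder reaches 0 after 3 divisions, so the expansion has 3 partial quotients, read off in order.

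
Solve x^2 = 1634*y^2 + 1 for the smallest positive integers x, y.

First expand sqrt(1634) as a continued fraction. With x_i = (sqrt(1634) + m_i)/d_i and (m_0, d_0) = (0, 1): a_0 = floor(sqrt(1634)) = 40, since 40^2 = 1600 <= 1634 < 1681 = 41^2.
Iterate m_{i+1} = d_i*a_i - m_i, d_{i+1} = (1634 - m_{i+1}^2)/d_i, a_{i+1} = floor((a_0 + m_{i+1})/d_{i+1}):
  m_1 = 1*40 - 0 = 40, d_1 = (1634 - 40^2)/1 = 34/1 = 34, a_1 = floor((40 + 40)/34) = 2.
  m_2 = 34*2 - 40 = 28, d_2 = (1634 - 28^2)/34 = 850/34 = 25, a_2 = floor((40 + 28)/25) = 2.
  m_3 = 25*2 - 28 = 22, d_3 = (1634 - 22^2)/25 = 1150/25 = 46, a_3 = floor((40 + 22)/46) = 1.
  m_4 = 46*1 - 22 = 24, d_4 = (1634 - 24^2)/46 = 1058/46 = 23, a_4 = floor((40 + 24)/23) = 2.
  m_5 = 23*2 - 24 = 22, d_5 = (1634 - 22^2)/23 = 1150/23 = 50, a_5 = floor((40 + 22)/50) = 1.
  m_6 = 50*1 - 22 = 28, d_6 = (1634 - 28^2)/50 = 850/50 = 17, a_6 = floor((40 + 28)/17) = 4.
  m_7 = 17*4 - 28 = 40, d_7 = (1634 - 40^2)/17 = 34/17 = 2, a_7 = floor((40 + 40)/2) = 40.
  m_8 = 2*40 - 40 = 40, d_8 = (1634 - 40^2)/2 = 34/2 = 17, a_8 = floor((40 + 40)/17) = 4.
  m_9 = 17*4 - 40 = 28, d_9 = (1634 - 28^2)/17 = 850/17 = 50, a_9 = floor((40 + 28)/50) = 1.
  m_10 = 50*1 - 28 = 22, d_10 = (1634 - 22^2)/50 = 1150/50 = 23, a_10 = floor((40 + 22)/23) = 2.
  m_11 = 23*2 - 22 = 24, d_11 = (1634 - 24^2)/23 = 1058/23 = 46, a_11 = floor((40 + 24)/46) = 1.
  m_12 = 46*1 - 24 = 22, d_12 = (1634 - 22^2)/46 = 1150/46 = 25, a_12 = floor((40 + 22)/25) = 2.
  m_13 = 25*2 - 22 = 28, d_13 = (1634 - 28^2)/25 = 850/25 = 34, a_13 = floor((40 + 28)/34) = 2.
  m_14 = 34*2 - 28 = 40, d_14 = (1634 - 40^2)/34 = 34/34 = 1, a_14 = floor((40 + 40)/1) = 80.
  m_15 = 1*80 - 40 = 40, d_15 = (1634 - 40^2)/1 = 34/1 = 34: (m_15, d_15) = (m_1, d_1) = (40, 34), so from here the quotients repeat a_1, ..., a_14; the period length is 14.
So sqrt(1634) = [40; (2, 2, 1, 2, 1, 4, 40, 4, 1, 2, 1, 2, 2, 80)] with period length k = 14.
k is even, so the fundamental solution of x^2 - 1634y^2 = 1 is (p_{k-1}, q_{k-1}) = (p_13, q_13); compute convergents through index 13.
Convergents (p_i = a_i*p_{i-1} + p_{i-2}, q_i = a_i*q_{i-1} + q_{i-2} with p_{-2}=0, p_{-1}=1, q_{-2}=1, q_{-1}=0):
  i=0: a_0=40, p_0 = 40*1 + 0 = 40, q_0 = 40*0 + 1 = 1.
  i=1: a_1=2, p_1 = 2*40 + 1 = 81, q_1 = 2*1 + 0 = 2.
  i=2: a_2=2, p_2 = 2*81 + 40 = 202, q_2 = 2*2 + 1 = 5.
  i=3: a_3=1, p_3 = 1*202 + 81 = 283, q_3 = 1*5 + 2 = 7.
  i=4: a_4=2, p_4 = 2*283 + 202 = 768, q_4 = 2*7 + 5 = 19.
  i=5: a_5=1, p_5 = 1*768 + 283 = 1051, q_5 = 1*19 + 7 = 26.
  i=6: a_6=4, p_6 = 4*1051 + 768 = 4972, q_6 = 4*26 + 19 = 123.
  i=7: a_7=40, p_7 = 40*4972 + 1051 = 199931, q_7 = 40*123 + 26 = 4946.
  i=8: a_8=4, p_8 = 4*199931 + 4972 = 804696, q_8 = 4*4946 + 123 = 19907.
  i=9: a_9=1, p_9 = 1*804696 + 199931 = 1004627, q_9 = 1*19907 + 4946 = 24853.
  i=10: a_10=2, p_10 = 2*1004627 + 804696 = 2813950, q_10 = 2*24853 + 19907 = 69613.
  i=11: a_11=1, p_11 = 1*2813950 + 1004627 = 3818577, q_11 = 1*69613 + 24853 = 94466.
  i=12: a_12=2, p_12 = 2*3818577 + 2813950 = 10451104, q_12 = 2*94466 + 69613 = 258545.
  i=13: a_13=2, p_13 = 2*10451104 + 3818577 = 24720785, q_13 = 2*258545 + 94466 = 611556.
Check: 24720785^2 - 1634*611556^2 = 611117211016225 - 611117211016224 = 1, so (x, y) = (24720785, 611556) solves the equation, and by the theorem it is the least positive solution.

(x, y) = (24720785, 611556)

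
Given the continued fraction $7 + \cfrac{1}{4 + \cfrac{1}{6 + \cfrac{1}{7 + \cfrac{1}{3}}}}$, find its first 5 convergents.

7/1, 29/4, 181/25, 1296/179, 4069/562

Using the convergent recurrence p_i = a_i*p_{i-1} + p_{i-2}, q_i = a_i*q_{i-1} + q_{i-2} with p_{-2}=0, p_{-1}=1, q_{-2}=1, q_{-1}=0:
  i=0: a_0=7, p_0 = 7*1 + 0 = 7, q_0 = 7*0 + 1 = 1.
  i=1: a_1=4, p_1 = 4*7 + 1 = 29, q_1 = 4*1 + 0 = 4.
  i=2: a_2=6, p_2 = 6*29 + 7 = 181, q_2 = 6*4 + 1 = 25.
  i=3: a_3=7, p_3 = 7*181 + 29 = 1296, q_3 = 7*25 + 4 = 179.
  i=4: a_4=3, p_4 = 3*1296 + 181 = 4069, q_4 = 3*179 + 25 = 562.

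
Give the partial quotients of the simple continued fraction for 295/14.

Run the Euclidean algorithm on 295 and 14; the successive quotients are the partial quotients a_0, a_1, ... (each step inverts the fractional part left over by the previous one):
  295 = 21*14 + 1, so a_0 = 21.
  14 = 14*1 + 0, so a_1 = 14.
The remainder reaches 0 after 2 divisions, so the expansion has 2 partial quotients, read off in order.

[21; 14]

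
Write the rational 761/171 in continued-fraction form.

Run the Euclidean algorithm on 761 and 171; the successive quotients are the partial quotients a_0, a_1, ... (each step inverts the fractional part left over by the previous one):
  761 = 4*171 + 77, so a_0 = 4.
  171 = 2*77 + 17, so a_1 = 2.
  77 = 4*17 + 9, so a_2 = 4.
  17 = 1*9 + 8, so a_3 = 1.
  9 = 1*8 + 1, so a_4 = 1.
  8 = 8*1 + 0, so a_5 = 8.
The remainder reaches 0 after 6 divisions, so the expansion has 6 partial quotients, read off in order.

[4; 2, 4, 1, 1, 8]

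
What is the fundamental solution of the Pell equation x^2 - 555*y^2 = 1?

First expand sqrt(555) as a continued fraction. With x_i = (sqrt(555) + m_i)/d_i and (m_0, d_0) = (0, 1): a_0 = floor(sqrt(555)) = 23, since 23^2 = 529 <= 555 < 576 = 24^2.
Iterate m_{i+1} = d_i*a_i - m_i, d_{i+1} = (555 - m_{i+1}^2)/d_i, a_{i+1} = floor((a_0 + m_{i+1})/d_{i+1}):
  m_1 = 1*23 - 0 = 23, d_1 = (555 - 23^2)/1 = 26/1 = 26, a_1 = floor((23 + 23)/26) = 1.
  m_2 = 26*1 - 23 = 3, d_2 = (555 - 3^2)/26 = 546/26 = 21, a_2 = floor((23 + 3)/21) = 1.
  m_3 = 21*1 - 3 = 18, d_3 = (555 - 18^2)/21 = 231/21 = 11, a_3 = floor((23 + 18)/11) = 3.
  m_4 = 11*3 - 18 = 15, d_4 = (555 - 15^2)/11 = 330/11 = 30, a_4 = floor((23 + 15)/30) = 1.
  m_5 = 30*1 - 15 = 15, d_5 = (555 - 15^2)/30 = 330/30 = 11, a_5 = floor((23 + 15)/11) = 3.
  m_6 = 11*3 - 15 = 18, d_6 = (555 - 18^2)/11 = 231/11 = 21, a_6 = floor((23 + 18)/21) = 1.
  m_7 = 21*1 - 18 = 3, d_7 = (555 - 3^2)/21 = 546/21 = 26, a_7 = floor((23 + 3)/26) = 1.
  m_8 = 26*1 - 3 = 23, d_8 = (555 - 23^2)/26 = 26/26 = 1, a_8 = floor((23 + 23)/1) = 46.
  m_9 = 1*46 - 23 = 23, d_9 = (555 - 23^2)/1 = 26/1 = 26: (m_9, d_9) = (m_1, d_1) = (23, 26), so from here the quotients repeat a_1, ..., a_8; the period length is 8.
So sqrt(555) = [23; (1, 1, 3, 1, 3, 1, 1, 46)] with period length k = 8.
k is even, so the fundamental solution of x^2 - 555y^2 = 1 is (p_{k-1}, q_{k-1}) = (p_7, q_7); compute convergents through index 7.
Convergents (p_i = a_i*p_{i-1} + p_{i-2}, q_i = a_i*q_{i-1} + q_{i-2} with p_{-2}=0, p_{-1}=1, q_{-2}=1, q_{-1}=0):
  i=0: a_0=23, p_0 = 23*1 + 0 = 23, q_0 = 23*0 + 1 = 1.
  i=1: a_1=1, p_1 = 1*23 + 1 = 24, q_1 = 1*1 + 0 = 1.
  i=2: a_2=1, p_2 = 1*24 + 23 = 47, q_2 = 1*1 + 1 = 2.
  i=3: a_3=3, p_3 = 3*47 + 24 = 165, q_3 = 3*2 + 1 = 7.
  i=4: a_4=1, p_4 = 1*165 + 47 = 212, q_4 = 1*7 + 2 = 9.
  i=5: a_5=3, p_5 = 3*212 + 165 = 801, q_5 = 3*9 + 7 = 34.
  i=6: a_6=1, p_6 = 1*801 + 212 = 1013, q_6 = 1*34 + 9 = 43.
  i=7: a_7=1, p_7 = 1*1013 + 801 = 1814, q_7 = 1*43 + 34 = 77.
Check: 1814^2 - 555*77^2 = 3290596 - 3290595 = 1, so (x, y) = (1814, 77) solves the equation, and by the theorem it is the least positive solution.

(x, y) = (1814, 77)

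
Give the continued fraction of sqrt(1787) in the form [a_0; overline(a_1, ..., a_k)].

[42; overline(3, 1, 1, 1, 41, 1, 1, 1, 3, 84)]

Write x_i = (sqrt(1787) + m_i)/d_i with (m_0, d_0) = (0, 1). a_0 = floor(sqrt(1787)) = 42, since 42^2 = 1764 <= 1787 < 1849 = 43^2.
Iterate m_{i+1} = d_i*a_i - m_i, d_{i+1} = (1787 - m_{i+1}^2)/d_i, a_{i+1} = floor((a_0 + m_{i+1})/d_{i+1}):
  m_1 = 1*42 - 0 = 42, d_1 = (1787 - 42^2)/1 = 23/1 = 23, a_1 = floor((42 + 42)/23) = 3.
  m_2 = 23*3 - 42 = 27, d_2 = (1787 - 27^2)/23 = 1058/23 = 46, a_2 = floor((42 + 27)/46) = 1.
  m_3 = 46*1 - 27 = 19, d_3 = (1787 - 19^2)/46 = 1426/46 = 31, a_3 = floor((42 + 19)/31) = 1.
  m_4 = 31*1 - 19 = 12, d_4 = (1787 - 12^2)/31 = 1643/31 = 53, a_4 = floor((42 + 12)/53) = 1.
  m_5 = 53*1 - 12 = 41, d_5 = (1787 - 41^2)/53 = 106/53 = 2, a_5 = floor((42 + 41)/2) = 41.
  m_6 = 2*41 - 41 = 41, d_6 = (1787 - 41^2)/2 = 106/2 = 53, a_6 = floor((42 + 41)/53) = 1.
  m_7 = 53*1 - 41 = 12, d_7 = (1787 - 12^2)/53 = 1643/53 = 31, a_7 = floor((42 + 12)/31) = 1.
  m_8 = 31*1 - 12 = 19, d_8 = (1787 - 19^2)/31 = 1426/31 = 46, a_8 = floor((42 + 19)/46) = 1.
  m_9 = 46*1 - 19 = 27, d_9 = (1787 - 27^2)/46 = 1058/46 = 23, a_9 = floor((42 + 27)/23) = 3.
  m_10 = 23*3 - 27 = 42, d_10 = (1787 - 42^2)/23 = 23/23 = 1, a_10 = floor((42 + 42)/1) = 84.
  m_11 = 1*84 - 42 = 42, d_11 = (1787 - 42^2)/1 = 23/1 = 23: (m_11, d_11) = (m_1, d_1) = (42, 23), so from here the quotients repeat a_1, ..., a_10; the period length is 10.
Hence the expansion of sqrt(1787) is a_0 = 42 followed by the repeating block 3, 1, 1, 1, 41, 1, 1, 1, 3, 84 (period 10).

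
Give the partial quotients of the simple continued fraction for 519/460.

Run the Euclidean algorithm on 519 and 460; the successive quotients are the partial quotients a_0, a_1, ... (each step inverts the fractional part left over by the previous one):
  519 = 1*460 + 59, so a_0 = 1.
  460 = 7*59 + 47, so a_1 = 7.
  59 = 1*47 + 12, so a_2 = 1.
  47 = 3*12 + 11, so a_3 = 3.
  12 = 1*11 + 1, so a_4 = 1.
  11 = 11*1 + 0, so a_5 = 11.
The remainder reaches 0 after 6 divisions, so the expansion has 6 partial quotients, read off in order.

[1; 7, 1, 3, 1, 11]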